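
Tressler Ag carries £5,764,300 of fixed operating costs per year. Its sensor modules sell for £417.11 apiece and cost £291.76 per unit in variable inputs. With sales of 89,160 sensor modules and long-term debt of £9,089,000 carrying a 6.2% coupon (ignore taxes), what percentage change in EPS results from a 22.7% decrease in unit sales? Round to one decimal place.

Total contribution margin = 89,160 × £125.35 = £11,176,206.00.
Subtracting fixed costs: EBIT = £11,176,206.00 − £5,764,300 = £5,411,906.00.
Interest = £563,518.00, so EBIT − I = £4,848,388.00.
Degree of combined leverage = contribution ÷ (EBIT − I) = £11,176,206.00 ÷ £4,848,388.00 = 2.3051.
%ΔEPS = DCL × %ΔSales = 2.3051 × -22.7% = -52.3%.

-52.3%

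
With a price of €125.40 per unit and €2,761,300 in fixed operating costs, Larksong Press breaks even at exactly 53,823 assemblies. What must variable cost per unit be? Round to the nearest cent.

€74.10

Contribution per unit must be FC / Q = €2,761,300 / 53,823 = €51.3033.
Variable cost per unit = €125.40 − €51.3033 = €74.10.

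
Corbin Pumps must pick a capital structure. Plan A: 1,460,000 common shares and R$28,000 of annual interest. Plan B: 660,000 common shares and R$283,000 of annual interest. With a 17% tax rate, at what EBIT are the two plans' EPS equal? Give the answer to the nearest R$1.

R$493,375

Set EPS_A = EPS_B: (EBIT − R$28,000)(1 − 0.17) ÷ 1,460,000 = (EBIT − R$283,000)(1 − 0.17) ÷ 660,000.
The (1 − t) factor cancels: (EBIT − 28,000) × 660,000 = (EBIT − 283,000) × 1,460,000.
Solving, EBIT = (283,000·1,460,000 − 28,000·660,000) / (1,460,000 − 660,000) = 394,700,000,000 / 800,000 = 493,375.00.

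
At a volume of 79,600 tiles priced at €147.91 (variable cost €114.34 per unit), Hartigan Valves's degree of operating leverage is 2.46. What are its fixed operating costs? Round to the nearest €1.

€1,585,923

Total contribution margin = 79,600 × €33.57 = €2,672,172.00.
Since DOL = CM ÷ EBIT, EBIT = €2,672,172.00 ÷ 2.46 = €1,086,248.78.
And FC = contribution − EBIT = €2,672,172.00 − €1,086,248.78 = €1,585,923.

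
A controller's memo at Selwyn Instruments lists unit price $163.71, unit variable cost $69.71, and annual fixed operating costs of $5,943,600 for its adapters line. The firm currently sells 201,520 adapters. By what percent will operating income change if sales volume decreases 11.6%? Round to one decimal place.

-16.9%

At 201,520 units, contribution = 201,520 × $94.00 = $18,942,880.00.
EBIT = $18,942,880.00 − $5,943,600 = $12,999,280.00.
So DOL = total CM / EBIT = $18,942,880.00 / $12,999,280.00 = 1.4572.
So EBIT moves 1.4572 × (-11.6%) = -16.9%.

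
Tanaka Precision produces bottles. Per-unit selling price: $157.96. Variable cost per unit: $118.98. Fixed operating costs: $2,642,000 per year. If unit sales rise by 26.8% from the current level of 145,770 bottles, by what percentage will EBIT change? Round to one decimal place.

Contribution at this volume is 145,770 × $38.98 = $5,682,114.60.
Operating income = contribution − fixed costs = $5,682,114.60 − $2,642,000 = $3,040,114.60.
Degree of operating leverage = $5,682,114.60 / $3,040,114.60 = 1.8690.
So EBIT moves 1.8690 × (+26.8%) = +50.1%.

+50.1%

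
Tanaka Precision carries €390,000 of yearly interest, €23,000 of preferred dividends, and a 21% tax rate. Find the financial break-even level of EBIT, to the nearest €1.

Preferred dividends are paid after tax, so their pre-tax equivalent is €23,000 ÷ (1 − 0.21) = €29,113.92.
Financial break-even EBIT = interest + D_p ÷ (1 − t) = €390,000 + €29,113.92 = €419,113.92.

€419,114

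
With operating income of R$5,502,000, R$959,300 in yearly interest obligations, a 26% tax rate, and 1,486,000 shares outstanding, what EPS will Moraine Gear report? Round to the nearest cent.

Pre-tax income = R$5,502,000 − R$959,300.00 = R$4,542,700.00.
After tax at 26%: net income = R$4,542,700.00 × 0.74 = R$3,361,598.00.
Per share: R$3,361,598.00 / 1,486,000 shares = R$2.26.

R$2.26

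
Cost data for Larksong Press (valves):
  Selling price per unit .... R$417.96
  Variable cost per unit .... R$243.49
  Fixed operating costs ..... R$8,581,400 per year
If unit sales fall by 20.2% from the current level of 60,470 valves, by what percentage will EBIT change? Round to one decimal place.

Contribution at this volume is 60,470 × R$174.47 = R$10,550,200.90.
Subtracting fixed costs: EBIT = R$10,550,200.90 − R$8,581,400 = R$1,968,800.90.
Degree of operating leverage = R$10,550,200.90 / R$1,968,800.90 = 5.3587.
%ΔEBIT = DOL × %ΔSales = 5.3587 × -20.2% = -108.2%.

-108.2%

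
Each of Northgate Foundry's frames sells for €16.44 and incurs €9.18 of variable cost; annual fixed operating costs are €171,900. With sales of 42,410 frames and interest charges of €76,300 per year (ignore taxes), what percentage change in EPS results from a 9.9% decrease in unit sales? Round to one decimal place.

At 42,410 units, contribution = 42,410 × €7.26 = €307,896.60.
EBIT = €307,896.60 − €171,900 = €135,996.60.
After interest of €76,300.00, pre-tax earnings = €59,696.60.
Degree of combined leverage = contribution ÷ (EBIT − I) = €307,896.60 ÷ €59,696.60 = 5.1577.
%ΔEPS = DCL × %ΔSales = 5.1577 × -9.9% = -51.1%.

-51.1%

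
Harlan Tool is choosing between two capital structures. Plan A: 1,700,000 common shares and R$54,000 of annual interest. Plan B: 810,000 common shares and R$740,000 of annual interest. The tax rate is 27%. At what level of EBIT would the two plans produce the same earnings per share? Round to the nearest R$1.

R$1,364,337

Set EPS_A = EPS_B: (EBIT − R$54,000)(1 − 0.27) ÷ 1,700,000 = (EBIT − R$740,000)(1 − 0.27) ÷ 810,000.
The (1 − t) factor cancels: (EBIT − 54,000) × 810,000 = (EBIT − 740,000) × 1,700,000.
EBIT × (1,700,000 − 810,000) = 740,000 × 1,700,000 − 54,000 × 810,000 = 1,214,260,000,000, so EBIT = 1,214,260,000,000 ÷ 890,000 = 1,364,337.08.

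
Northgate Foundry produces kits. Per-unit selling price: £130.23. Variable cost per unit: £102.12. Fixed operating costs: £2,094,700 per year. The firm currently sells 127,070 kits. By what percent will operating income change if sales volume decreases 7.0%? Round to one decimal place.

Total contribution margin = 127,070 × £28.11 = £3,571,937.70.
Operating income = contribution − fixed costs = £3,571,937.70 − £2,094,700 = £1,477,237.70.
So DOL = total CM / EBIT = £3,571,937.70 / £1,477,237.70 = 2.4180.
%ΔEBIT = DOL × %ΔSales = 2.4180 × -7.0% = -16.9%.

-16.9%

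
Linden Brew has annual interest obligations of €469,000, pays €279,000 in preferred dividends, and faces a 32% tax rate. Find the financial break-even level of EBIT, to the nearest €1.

Preferred dividends are paid after tax, so their pre-tax equivalent is €279,000 ÷ (1 − 0.32) = €410,294.12.
Financial break-even EBIT = interest + D_p ÷ (1 − t) = €469,000 + €410,294.12 = €879,294.12.

€879,294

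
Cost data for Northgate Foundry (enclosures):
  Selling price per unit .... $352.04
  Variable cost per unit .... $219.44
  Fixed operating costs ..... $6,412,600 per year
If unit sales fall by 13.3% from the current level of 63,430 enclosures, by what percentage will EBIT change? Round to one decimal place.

-56.0%

Total contribution margin = 63,430 × $132.60 = $8,410,818.00.
Subtracting fixed costs: EBIT = $8,410,818.00 − $6,412,600 = $1,998,218.00.
Degree of operating leverage = $8,410,818.00 / $1,998,218.00 = 4.2092.
So EBIT moves 4.2092 × (-13.3%) = -56.0%.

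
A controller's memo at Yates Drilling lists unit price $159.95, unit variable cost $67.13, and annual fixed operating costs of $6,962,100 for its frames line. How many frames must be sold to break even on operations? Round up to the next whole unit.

Contribution margin per unit = $159.95 − $67.13 = $92.82.
Units to break even: $6,962,100 ÷ $92.82 = 75,006.46, rounded up to 75,007.

75,007 frames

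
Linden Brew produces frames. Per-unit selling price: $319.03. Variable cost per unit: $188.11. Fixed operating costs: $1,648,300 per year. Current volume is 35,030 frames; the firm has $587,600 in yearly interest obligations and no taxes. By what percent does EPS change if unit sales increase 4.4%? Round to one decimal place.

+8.6%

Contribution at this volume is 35,030 × $130.92 = $4,586,127.60.
EBIT = $4,586,127.60 − $1,648,300 = $2,937,827.60.
After interest of $587,600.00, pre-tax earnings = $2,350,227.60.
DCL = total CM / (EBIT − I) = $4,586,127.60 / $2,350,227.60 = 1.9514.
%ΔEPS = DCL × %ΔSales = 1.9514 × +4.4% = +8.6%.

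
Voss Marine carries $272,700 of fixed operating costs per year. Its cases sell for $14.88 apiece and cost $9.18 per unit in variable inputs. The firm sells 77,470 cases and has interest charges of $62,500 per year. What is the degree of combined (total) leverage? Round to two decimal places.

Contribution at this volume is 77,470 × $5.70 = $441,579.00.
EBIT = $441,579.00 − $272,700 = $168,879.00. Interest = $62,500.00, so EBIT − I = $106,379.00.
DCL = contribution ÷ (EBIT − I) = $441,579.00 ÷ $106,379.00 = 4.1510.

4.15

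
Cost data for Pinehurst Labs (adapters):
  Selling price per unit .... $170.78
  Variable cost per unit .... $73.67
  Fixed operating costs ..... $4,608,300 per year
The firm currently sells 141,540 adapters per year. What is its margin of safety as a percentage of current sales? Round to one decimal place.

66.5%

Each unit contributes $170.78 − $73.67 = $97.11. Break-even units = $4,608,300 ÷ $97.11 = 47,454.43; break-even revenue = 47,454.43 × $170.78 = $8,104,268.09.
Actual sales revenue = 141,540 × $170.78 = $24,172,201.20.
Margin of safety = ($24,172,201.20 − $8,104,268.09) ÷ $24,172,201.20 = 66.5%.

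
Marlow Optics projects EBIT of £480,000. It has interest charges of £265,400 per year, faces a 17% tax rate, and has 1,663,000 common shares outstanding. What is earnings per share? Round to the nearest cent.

Interest = £265,400.00, so EBT = £480,000 − £265,400.00 = £214,600.00.
After tax at 17%: net income = £214,600.00 × 0.83 = £178,118.00.
Per share: £178,118.00 / 1,663,000 shares = £0.11.

£0.11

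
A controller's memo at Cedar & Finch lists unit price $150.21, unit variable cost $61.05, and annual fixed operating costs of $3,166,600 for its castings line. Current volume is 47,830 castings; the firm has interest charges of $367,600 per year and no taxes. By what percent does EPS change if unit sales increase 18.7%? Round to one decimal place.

Total contribution margin = 47,830 × $89.16 = $4,264,522.80.
Subtracting fixed costs: EBIT = $4,264,522.80 − $3,166,600 = $1,097,922.80.
Interest = $367,600.00, so EBIT − I = $730,322.80.
Degree of combined leverage = contribution ÷ (EBIT − I) = $4,264,522.80 ÷ $730,322.80 = 5.8392.
EPS therefore changes by 5.8392 × (+18.7%) = +109.2%.

+109.2%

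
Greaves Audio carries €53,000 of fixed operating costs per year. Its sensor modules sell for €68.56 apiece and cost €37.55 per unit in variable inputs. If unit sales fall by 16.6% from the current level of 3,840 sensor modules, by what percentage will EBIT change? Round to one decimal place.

Total contribution margin = 3,840 × €31.01 = €119,078.40.
Operating income = contribution − fixed costs = €119,078.40 − €53,000 = €66,078.40.
Degree of operating leverage = €119,078.40 / €66,078.40 = 1.8021.
Operating income changes by 1.8021 × -16.6% = -29.9%.

-29.9%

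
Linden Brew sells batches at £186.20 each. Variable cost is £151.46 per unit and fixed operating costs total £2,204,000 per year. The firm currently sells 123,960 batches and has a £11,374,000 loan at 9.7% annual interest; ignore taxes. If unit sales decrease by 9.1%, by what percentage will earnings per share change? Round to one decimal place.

-39.2%

Contribution at this volume is 123,960 × £34.74 = £4,306,370.40.
Subtracting fixed costs: EBIT = £4,306,370.40 − £2,204,000 = £2,102,370.40.
Interest = £1,103,278.00, so EBIT − I = £999,092.40.
DCL = total CM / (EBIT − I) = £4,306,370.40 / £999,092.40 = 4.3103.
EPS therefore changes by 4.3103 × (-9.1%) = -39.2%.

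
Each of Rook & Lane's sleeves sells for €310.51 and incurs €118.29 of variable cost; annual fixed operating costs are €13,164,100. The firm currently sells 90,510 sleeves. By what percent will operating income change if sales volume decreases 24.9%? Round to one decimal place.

At 90,510 units, contribution = 90,510 × €192.22 = €17,397,832.20.
EBIT = €17,397,832.20 − €13,164,100 = €4,233,732.20.
DOL = contribution ÷ EBIT = €17,397,832.20 ÷ €4,233,732.20 = 4.1093.
Operating income changes by 4.1093 × -24.9% = -102.3%.

-102.3%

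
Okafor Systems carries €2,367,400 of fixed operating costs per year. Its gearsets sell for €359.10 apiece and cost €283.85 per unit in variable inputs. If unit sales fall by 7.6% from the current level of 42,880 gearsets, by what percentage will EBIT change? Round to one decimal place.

-28.5%

Contribution at this volume is 42,880 × €75.25 = €3,226,720.00.
Subtracting fixed costs: EBIT = €3,226,720.00 − €2,367,400 = €859,320.00.
Degree of operating leverage = €3,226,720.00 / €859,320.00 = 3.7550.
%ΔEBIT = DOL × %ΔSales = 3.7550 × -7.6% = -28.5%.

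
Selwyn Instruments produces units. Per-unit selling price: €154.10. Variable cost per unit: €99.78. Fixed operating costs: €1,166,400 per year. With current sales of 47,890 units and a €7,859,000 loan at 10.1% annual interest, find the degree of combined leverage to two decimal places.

4.06

Contribution at this volume is 47,890 × €54.32 = €2,601,384.80.
Subtracting fixed costs: EBIT = €2,601,384.80 − €1,166,400 = €1,434,984.80. Interest = €793,759.00, so EBIT − I = €641,225.80.
Degree of total leverage = total CM / (EBIT − interest) = €2,601,384.80 / €641,225.80 = 4.0569.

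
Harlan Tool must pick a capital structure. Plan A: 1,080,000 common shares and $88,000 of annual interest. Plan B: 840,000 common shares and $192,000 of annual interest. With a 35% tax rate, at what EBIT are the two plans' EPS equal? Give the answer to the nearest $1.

At indifference, (EBIT − 88,000)(1 − t)/1,080,000 = (EBIT − 192,000)(1 − t)/840,000.
The (1 − t) factor cancels: (EBIT − 88,000) × 840,000 = (EBIT − 192,000) × 1,080,000.
EBIT × (1,080,000 − 840,000) = 192,000 × 1,080,000 − 88,000 × 840,000 = 133,440,000,000, so EBIT = 133,440,000,000 ÷ 240,000 = 556,000.00.

$556,000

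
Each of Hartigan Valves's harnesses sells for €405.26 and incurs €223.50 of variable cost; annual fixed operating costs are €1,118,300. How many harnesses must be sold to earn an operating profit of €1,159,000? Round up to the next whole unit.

12,530 harnesses

Contribution margin per unit = €405.26 − €223.50 = €181.76.
Units = (FC + target) / CM = (€1,118,300 + €1,159,000) / €181.76 = 12,529.16, so 12,530 harnesses.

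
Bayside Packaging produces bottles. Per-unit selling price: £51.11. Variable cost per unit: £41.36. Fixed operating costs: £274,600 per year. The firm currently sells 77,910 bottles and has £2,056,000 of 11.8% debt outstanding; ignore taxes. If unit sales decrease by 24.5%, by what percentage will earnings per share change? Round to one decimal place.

-76.8%

Total contribution margin = 77,910 × £9.75 = £759,622.50.
Subtracting fixed costs: EBIT = £759,622.50 − £274,600 = £485,022.50.
After interest of £242,608.00, pre-tax earnings = £242,414.50.
Degree of combined leverage = contribution ÷ (EBIT − I) = £759,622.50 ÷ £242,414.50 = 3.1336.
%ΔEPS = DCL × %ΔSales = 3.1336 × -24.5% = -76.8%.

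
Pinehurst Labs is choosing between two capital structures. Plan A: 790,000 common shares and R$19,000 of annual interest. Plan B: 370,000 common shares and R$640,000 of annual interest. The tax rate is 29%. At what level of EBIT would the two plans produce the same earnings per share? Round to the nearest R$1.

At indifference, (EBIT − 19,000)(1 − t)/790,000 = (EBIT − 640,000)(1 − t)/370,000.
Cancelling (1 − t) and cross-multiplying: 370,000·(EBIT − 19,000) = 790,000·(EBIT − 640,000).
EBIT × (790,000 − 370,000) = 640,000 × 790,000 − 19,000 × 370,000 = 498,570,000,000, so EBIT = 498,570,000,000 ÷ 420,000 = 1,187,071.43.

R$1,187,071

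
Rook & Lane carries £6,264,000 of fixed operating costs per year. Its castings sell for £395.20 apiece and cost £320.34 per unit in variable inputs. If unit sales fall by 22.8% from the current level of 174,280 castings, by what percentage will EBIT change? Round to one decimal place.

At 174,280 units, contribution = 174,280 × £74.86 = £13,046,600.80.
Operating income = contribution − fixed costs = £13,046,600.80 − £6,264,000 = £6,782,600.80.
So DOL = total CM / EBIT = £13,046,600.80 / £6,782,600.80 = 1.9235.
Operating income changes by 1.9235 × -22.8% = -43.9%.

-43.9%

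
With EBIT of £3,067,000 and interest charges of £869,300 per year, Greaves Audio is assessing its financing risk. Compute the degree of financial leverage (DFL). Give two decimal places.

Interest = £869,300.00.
Degree of financial leverage = EBIT / (EBIT − interest) = £3,067,000 / £2,197,700.00 = 1.3955.

1.40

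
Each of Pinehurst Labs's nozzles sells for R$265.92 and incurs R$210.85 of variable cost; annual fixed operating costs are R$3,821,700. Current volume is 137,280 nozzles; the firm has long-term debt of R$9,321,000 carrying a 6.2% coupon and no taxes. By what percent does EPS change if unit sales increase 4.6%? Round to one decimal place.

Total contribution margin = 137,280 × R$55.07 = R$7,560,009.60.
Operating income = contribution − fixed costs = R$7,560,009.60 − R$3,821,700 = R$3,738,309.60.
Interest = R$577,902.00, so EBIT − I = R$3,160,407.60.
DCL = total CM / (EBIT − I) = R$7,560,009.60 / R$3,160,407.60 = 2.3921.
%ΔEPS = DCL × %ΔSales = 2.3921 × +4.6% = +11.0%.

+11.0%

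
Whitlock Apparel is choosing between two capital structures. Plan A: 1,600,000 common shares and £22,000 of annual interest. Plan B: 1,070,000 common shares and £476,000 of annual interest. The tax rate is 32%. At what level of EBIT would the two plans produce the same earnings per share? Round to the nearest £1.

Set EPS_A = EPS_B: (EBIT − £22,000)(1 − 0.32) ÷ 1,600,000 = (EBIT − £476,000)(1 − 0.32) ÷ 1,070,000.
The (1 − t) factor cancels: (EBIT − 22,000) × 1,070,000 = (EBIT − 476,000) × 1,600,000.
EBIT × (1,600,000 − 1,070,000) = 476,000 × 1,600,000 − 22,000 × 1,070,000 = 738,060,000,000, so EBIT = 738,060,000,000 ÷ 530,000 = 1,392,566.04.

£1,392,566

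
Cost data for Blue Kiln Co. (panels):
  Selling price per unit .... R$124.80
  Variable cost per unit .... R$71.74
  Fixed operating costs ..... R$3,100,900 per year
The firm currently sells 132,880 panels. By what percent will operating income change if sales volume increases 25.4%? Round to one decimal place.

+45.3%

Contribution at this volume is 132,880 × R$53.06 = R$7,050,612.80.
Operating income = contribution − fixed costs = R$7,050,612.80 − R$3,100,900 = R$3,949,712.80.
So DOL = total CM / EBIT = R$7,050,612.80 / R$3,949,712.80 = 1.7851.
%ΔEBIT = DOL × %ΔSales = 1.7851 × +25.4% = +45.3%.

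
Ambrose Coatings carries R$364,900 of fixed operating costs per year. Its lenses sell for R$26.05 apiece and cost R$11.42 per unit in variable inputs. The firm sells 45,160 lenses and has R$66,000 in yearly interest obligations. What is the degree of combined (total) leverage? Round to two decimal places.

2.88

Contribution at this volume is 45,160 × R$14.63 = R$660,690.80.
Operating income = contribution − fixed costs = R$660,690.80 − R$364,900 = R$295,790.80. Interest = R$66,000.00, so EBIT − I = R$229,790.80.
DCL = contribution ÷ (EBIT − I) = R$660,690.80 ÷ R$229,790.80 = 2.8752.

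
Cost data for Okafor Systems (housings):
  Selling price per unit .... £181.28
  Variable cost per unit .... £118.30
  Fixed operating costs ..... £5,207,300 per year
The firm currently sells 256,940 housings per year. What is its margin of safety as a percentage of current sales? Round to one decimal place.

Unit CM = price − variable cost = £181.28 − £118.30 = £62.98. Break-even units = £5,207,300 ÷ £62.98 = 82,681.80; break-even revenue = 82,681.80 × £181.28 = £14,988,557.38.
Actual sales revenue = 256,940 × £181.28 = £46,578,083.20.
Margin of safety = (£46,578,083.20 − £14,988,557.38) ÷ £46,578,083.20 = 67.8%.

67.8%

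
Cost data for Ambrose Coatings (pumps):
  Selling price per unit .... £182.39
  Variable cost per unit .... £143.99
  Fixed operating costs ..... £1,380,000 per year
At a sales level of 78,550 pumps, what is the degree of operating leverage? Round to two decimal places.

1.84

At 78,550 units, contribution = 78,550 × £38.40 = £3,016,320.00.
Subtracting fixed costs: EBIT = £3,016,320.00 − £1,380,000 = £1,636,320.00.
Degree of operating leverage = £3,016,320.00 / £1,636,320.00 = 1.8434.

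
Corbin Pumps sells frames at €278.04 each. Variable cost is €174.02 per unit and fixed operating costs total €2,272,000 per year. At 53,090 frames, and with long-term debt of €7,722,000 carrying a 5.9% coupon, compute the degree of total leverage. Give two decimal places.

Total contribution margin = 53,090 × €104.02 = €5,522,421.80.
Subtracting fixed costs: EBIT = €5,522,421.80 − €2,272,000 = €3,250,421.80. Interest = €455,598.00.
DOL = €5,522,421.80 ÷ €3,250,421.80 = 1.6990; DFL = €3,250,421.80 ÷ €2,794,823.80 = 1.1630.
Combined leverage = 1.6990 × 1.1630 = 1.9759.

1.98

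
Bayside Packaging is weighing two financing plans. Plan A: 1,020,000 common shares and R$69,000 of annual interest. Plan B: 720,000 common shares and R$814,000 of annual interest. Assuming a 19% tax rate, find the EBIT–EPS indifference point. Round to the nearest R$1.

Set EPS_A = EPS_B: (EBIT − R$69,000)(1 − 0.19) ÷ 1,020,000 = (EBIT − R$814,000)(1 − 0.19) ÷ 720,000.
Cancelling (1 − t) and cross-multiplying: 720,000·(EBIT − 69,000) = 1,020,000·(EBIT − 814,000).
Solving, EBIT = (814,000·1,020,000 − 69,000·720,000) / (1,020,000 − 720,000) = 780,600,000,000 / 300,000 = 2,602,000.00.

R$2,602,000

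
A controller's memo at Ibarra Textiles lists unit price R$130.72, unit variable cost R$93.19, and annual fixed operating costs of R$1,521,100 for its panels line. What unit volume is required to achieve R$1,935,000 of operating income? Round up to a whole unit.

92,089 panels

Unit CM = price − variable cost = R$130.72 − R$93.19 = R$37.53.
Units = (FC + target) / CM = (R$1,521,100 + R$1,935,000) / R$37.53 = 92,089.00, so 92,089 panels.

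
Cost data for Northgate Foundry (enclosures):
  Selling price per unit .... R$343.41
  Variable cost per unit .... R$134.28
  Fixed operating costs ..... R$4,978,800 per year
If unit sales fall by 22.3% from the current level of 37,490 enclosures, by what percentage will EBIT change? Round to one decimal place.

-61.1%

At 37,490 units, contribution = 37,490 × R$209.13 = R$7,840,283.70.
Operating income = contribution − fixed costs = R$7,840,283.70 − R$4,978,800 = R$2,861,483.70.
So DOL = total CM / EBIT = R$7,840,283.70 / R$2,861,483.70 = 2.7399.
So EBIT moves 2.7399 × (-22.3%) = -61.1%.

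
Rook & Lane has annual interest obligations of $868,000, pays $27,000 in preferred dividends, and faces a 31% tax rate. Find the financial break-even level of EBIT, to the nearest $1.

Preferred dividends are paid after tax, so their pre-tax equivalent is $27,000 ÷ (1 − 0.31) = $39,130.43.
EPS = 0 when EBIT covers interest plus the pre-tax preferred burden: $868,000 + $39,130.43 = $907,130.43.

$907,130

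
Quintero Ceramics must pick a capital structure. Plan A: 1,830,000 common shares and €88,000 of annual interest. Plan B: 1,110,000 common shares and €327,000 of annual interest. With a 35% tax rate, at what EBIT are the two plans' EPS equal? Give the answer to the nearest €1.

Set EPS_A = EPS_B: (EBIT − €88,000)(1 − 0.35) ÷ 1,830,000 = (EBIT − €327,000)(1 − 0.35) ÷ 1,110,000.
Cancelling (1 − t) and cross-multiplying: 1,110,000·(EBIT − 88,000) = 1,830,000·(EBIT − 327,000).
EBIT × (1,830,000 − 1,110,000) = 327,000 × 1,830,000 − 88,000 × 1,110,000 = 500,730,000,000, so EBIT = 500,730,000,000 ÷ 720,000 = 695,458.33.

€695,458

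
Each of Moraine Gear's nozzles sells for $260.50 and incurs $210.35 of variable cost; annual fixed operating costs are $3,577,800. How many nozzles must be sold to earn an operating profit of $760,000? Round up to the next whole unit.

86,497 nozzles

Contribution margin per unit = $260.50 − $210.35 = $50.15.
Need Q such that Q × $50.15 − $3,577,800 = $760,000, i.e. Q = $4,337,800 / $50.15 = 86,496.51 → 86,497.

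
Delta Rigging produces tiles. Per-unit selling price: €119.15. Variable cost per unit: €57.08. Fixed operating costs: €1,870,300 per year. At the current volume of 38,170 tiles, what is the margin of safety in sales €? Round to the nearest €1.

€957,715

Contribution margin per unit = €119.15 − €57.08 = €62.07. Break-even units = €1,870,300 ÷ €62.07 = 30,132.11; break-even revenue = 30,132.11 × €119.15 = €3,590,240.78.
Actual sales revenue = 38,170 × €119.15 = €4,547,955.50.
Margin of safety = €4,547,955.50 − €3,590,240.78 = €957,715.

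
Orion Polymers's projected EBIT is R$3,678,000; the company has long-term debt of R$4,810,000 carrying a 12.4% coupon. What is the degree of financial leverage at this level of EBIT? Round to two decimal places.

Interest = R$596,440.00.
DFL = EBIT ÷ (EBIT − I) = R$3,678,000 ÷ (R$3,678,000 − R$596,440.00) = R$3,678,000 ÷ R$3,081,560.00 = 1.1936.

1.19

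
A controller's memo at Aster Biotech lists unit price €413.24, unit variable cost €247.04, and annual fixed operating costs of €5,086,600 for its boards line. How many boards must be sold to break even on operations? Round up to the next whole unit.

Each unit contributes €413.24 − €247.04 = €166.20.
Break-even Q = €5,086,600 / €166.20 = 30,605.29 → 30,606 boards.

30,606 boards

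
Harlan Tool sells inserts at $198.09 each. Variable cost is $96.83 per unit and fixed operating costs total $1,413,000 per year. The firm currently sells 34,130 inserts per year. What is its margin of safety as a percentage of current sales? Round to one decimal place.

Contribution margin per unit = $198.09 − $96.83 = $101.26. Break-even units = $1,413,000 ÷ $101.26 = 13,954.18; break-even revenue = 13,954.18 × $198.09 = $2,764,182.99.
Actual sales revenue = 34,130 × $198.09 = $6,760,811.70.
Margin of safety = ($6,760,811.70 − $2,764,182.99) ÷ $6,760,811.70 = 59.1%.

59.1%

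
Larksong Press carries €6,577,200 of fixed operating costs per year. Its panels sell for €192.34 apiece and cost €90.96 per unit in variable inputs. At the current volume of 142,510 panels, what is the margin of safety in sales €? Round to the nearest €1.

Unit CM = price − variable cost = €192.34 − €90.96 = €101.38. Break-even units = €6,577,200 ÷ €101.38 = 64,876.70; break-even revenue = 64,876.70 × €192.34 = €12,478,384.77.
Current sales = 142,510 × €192.34 = €27,410,373.40.
Margin of safety = €27,410,373.40 − €12,478,384.77 = €14,931,989.

€14,931,989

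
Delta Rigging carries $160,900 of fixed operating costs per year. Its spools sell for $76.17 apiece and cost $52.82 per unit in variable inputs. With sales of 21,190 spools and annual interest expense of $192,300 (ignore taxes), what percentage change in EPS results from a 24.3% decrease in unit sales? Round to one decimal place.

At 21,190 units, contribution = 21,190 × $23.35 = $494,786.50.
Subtracting fixed costs: EBIT = $494,786.50 − $160,900 = $333,886.50.
After interest of $192,300.00, pre-tax earnings = $141,586.50.
Degree of combined leverage = contribution ÷ (EBIT − I) = $494,786.50 ÷ $141,586.50 = 3.4946.
EPS therefore changes by 3.4946 × (-24.3%) = -84.9%.

-84.9%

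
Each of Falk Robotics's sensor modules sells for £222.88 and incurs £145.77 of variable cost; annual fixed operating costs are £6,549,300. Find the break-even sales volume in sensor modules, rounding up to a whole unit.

Each unit contributes £222.88 − £145.77 = £77.11.
Break-even volume = fixed costs ÷ CM per unit = £6,549,300 ÷ £77.11 = 84,934.51, so 84,935 sensor modules.

84,935 sensor modules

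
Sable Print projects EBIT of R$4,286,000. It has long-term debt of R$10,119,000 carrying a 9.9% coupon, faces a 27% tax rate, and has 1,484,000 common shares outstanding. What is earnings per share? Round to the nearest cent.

R$1.62

Pre-tax income = R$4,286,000 − R$1,001,781.00 = R$3,284,219.00.
After tax at 27%: net income = R$3,284,219.00 × 0.73 = R$2,397,479.87.
EPS = R$2,397,479.87 ÷ 1,484,000 = R$1.62.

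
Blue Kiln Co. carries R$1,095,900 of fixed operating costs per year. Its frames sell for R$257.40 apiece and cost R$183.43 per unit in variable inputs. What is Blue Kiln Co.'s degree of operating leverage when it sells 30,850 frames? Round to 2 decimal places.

Total contribution margin = 30,850 × R$73.97 = R$2,281,974.50.
EBIT = R$2,281,974.50 − R$1,095,900 = R$1,186,074.50.
DOL = contribution ÷ EBIT = R$2,281,974.50 ÷ R$1,186,074.50 = 1.9240.

1.92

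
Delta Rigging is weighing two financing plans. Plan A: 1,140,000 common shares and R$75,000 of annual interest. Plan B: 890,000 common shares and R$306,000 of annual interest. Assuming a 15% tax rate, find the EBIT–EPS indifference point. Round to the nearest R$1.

Set EPS_A = EPS_B: (EBIT − R$75,000)(1 − 0.15) ÷ 1,140,000 = (EBIT − R$306,000)(1 − 0.15) ÷ 890,000.
The (1 − t) factor cancels: (EBIT − 75,000) × 890,000 = (EBIT − 306,000) × 1,140,000.
Solving, EBIT = (306,000·1,140,000 − 75,000·890,000) / (1,140,000 − 890,000) = 282,090,000,000 / 250,000 = 1,128,360.00.

R$1,128,360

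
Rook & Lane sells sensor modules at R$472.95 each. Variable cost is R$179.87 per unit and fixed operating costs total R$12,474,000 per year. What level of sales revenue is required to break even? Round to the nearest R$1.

Contribution margin per unit = R$472.95 − R$179.87 = R$293.08, a CM ratio of R$293.08 ÷ R$472.95 = 0.6197.
Break-even sales = FC ÷ CM ratio = R$12,474,000 × R$472.95 / R$293.08 = R$20,129,583.

R$20,129,583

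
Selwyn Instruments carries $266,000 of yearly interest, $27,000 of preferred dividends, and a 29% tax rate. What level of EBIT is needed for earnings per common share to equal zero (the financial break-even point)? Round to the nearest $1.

$304,028

Preferred dividends are paid after tax, so their pre-tax equivalent is $27,000 ÷ (1 − 0.29) = $38,028.17.
Financial break-even EBIT = interest + D_p ÷ (1 − t) = $266,000 + $38,028.17 = $304,028.17.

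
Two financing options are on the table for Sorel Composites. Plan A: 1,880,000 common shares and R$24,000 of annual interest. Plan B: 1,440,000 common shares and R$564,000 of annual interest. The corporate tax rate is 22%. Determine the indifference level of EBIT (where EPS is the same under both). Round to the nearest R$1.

R$2,331,273

Set EPS_A = EPS_B: (EBIT − R$24,000)(1 − 0.22) ÷ 1,880,000 = (EBIT − R$564,000)(1 − 0.22) ÷ 1,440,000.
The (1 − t) factor cancels: (EBIT − 24,000) × 1,440,000 = (EBIT − 564,000) × 1,880,000.
Solving, EBIT = (564,000·1,880,000 − 24,000·1,440,000) / (1,880,000 − 1,440,000) = 1,025,760,000,000 / 440,000 = 2,331,272.73.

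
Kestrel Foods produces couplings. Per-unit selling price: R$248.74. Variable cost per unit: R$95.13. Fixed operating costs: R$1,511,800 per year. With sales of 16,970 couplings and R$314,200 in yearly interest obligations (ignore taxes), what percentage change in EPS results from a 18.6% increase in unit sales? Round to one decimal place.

+62.1%

At 16,970 units, contribution = 16,970 × R$153.61 = R$2,606,761.70.
EBIT = R$2,606,761.70 − R$1,511,800 = R$1,094,961.70.
After interest of R$314,200.00, pre-tax earnings = R$780,761.70.
Degree of combined leverage = contribution ÷ (EBIT − I) = R$2,606,761.70 ÷ R$780,761.70 = 3.3387.
EPS therefore changes by 3.3387 × (+18.6%) = +62.1%.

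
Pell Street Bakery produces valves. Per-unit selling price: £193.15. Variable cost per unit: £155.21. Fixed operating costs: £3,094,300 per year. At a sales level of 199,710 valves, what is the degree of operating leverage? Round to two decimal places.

1.69

At 199,710 units, contribution = 199,710 × £37.94 = £7,576,997.40.
Operating income = contribution − fixed costs = £7,576,997.40 − £3,094,300 = £4,482,697.40.
DOL = contribution ÷ EBIT = £7,576,997.40 ÷ £4,482,697.40 = 1.6903.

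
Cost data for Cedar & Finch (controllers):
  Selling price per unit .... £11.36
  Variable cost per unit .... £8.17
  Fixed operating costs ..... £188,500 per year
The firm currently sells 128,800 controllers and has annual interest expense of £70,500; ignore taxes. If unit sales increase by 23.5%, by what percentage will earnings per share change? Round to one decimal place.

Contribution at this volume is 128,800 × £3.19 = £410,872.00.
EBIT = £410,872.00 − £188,500 = £222,372.00.
Interest = £70,500.00, so EBIT − I = £151,872.00.
Degree of combined leverage = contribution ÷ (EBIT − I) = £410,872.00 ÷ £151,872.00 = 2.7054.
%ΔEPS = DCL × %ΔSales = 2.7054 × +23.5% = +63.6%.

+63.6%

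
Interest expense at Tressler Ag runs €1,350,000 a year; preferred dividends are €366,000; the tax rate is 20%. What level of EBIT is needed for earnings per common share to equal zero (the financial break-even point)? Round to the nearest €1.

€1,807,500

Grossing the preferred dividend up to pre-tax terms: €366,000 / (1 − 0.20) = €457,500.00.
Financial break-even EBIT = interest + D_p ÷ (1 − t) = €1,350,000 + €457,500.00 = €1,807,500.00.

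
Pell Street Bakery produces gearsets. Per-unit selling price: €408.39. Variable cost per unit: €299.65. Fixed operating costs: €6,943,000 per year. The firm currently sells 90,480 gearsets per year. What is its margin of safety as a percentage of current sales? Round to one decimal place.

Contribution margin per unit = €408.39 − €299.65 = €108.74. Break-even units = €6,943,000 ÷ €108.74 = 63,849.55; break-even revenue = 63,849.55 × €408.39 = €26,075,517.47.
Actual sales revenue = 90,480 × €408.39 = €36,951,127.20.
Margin of safety = (€36,951,127.20 − €26,075,517.47) ÷ €36,951,127.20 = 29.4%.

29.4%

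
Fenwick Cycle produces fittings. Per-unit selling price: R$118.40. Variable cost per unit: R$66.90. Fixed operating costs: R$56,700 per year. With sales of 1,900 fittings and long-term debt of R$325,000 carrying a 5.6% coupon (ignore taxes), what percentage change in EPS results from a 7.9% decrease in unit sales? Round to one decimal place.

-33.7%

Total contribution margin = 1,900 × R$51.50 = R$97,850.00.
EBIT = R$97,850.00 − R$56,700 = R$41,150.00.
After interest of R$18,200.00, pre-tax earnings = R$22,950.00.
Degree of combined leverage = contribution ÷ (EBIT − I) = R$97,850.00 ÷ R$22,950.00 = 4.2636.
EPS therefore changes by 4.2636 × (-7.9%) = -33.7%.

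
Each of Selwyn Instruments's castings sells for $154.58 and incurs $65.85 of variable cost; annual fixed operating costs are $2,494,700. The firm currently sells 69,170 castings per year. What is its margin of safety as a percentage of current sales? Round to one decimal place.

59.4%

Each unit contributes $154.58 − $65.85 = $88.73. Break-even units = $2,494,700 ÷ $88.73 = 28,115.63; break-even revenue = 28,115.63 × $154.58 = $4,346,114.35.
Current sales = 69,170 × $154.58 = $10,692,298.60.
Margin of safety = ($10,692,298.60 − $4,346,114.35) ÷ $10,692,298.60 = 59.4%.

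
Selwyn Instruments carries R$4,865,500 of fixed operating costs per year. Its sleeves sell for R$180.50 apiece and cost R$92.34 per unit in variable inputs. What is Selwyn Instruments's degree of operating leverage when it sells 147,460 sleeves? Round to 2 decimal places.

1.60

Total contribution margin = 147,460 × R$88.16 = R$13,000,073.60.
Operating income = contribution − fixed costs = R$13,000,073.60 − R$4,865,500 = R$8,134,573.60.
DOL = contribution ÷ EBIT = R$13,000,073.60 ÷ R$8,134,573.60 = 1.5981.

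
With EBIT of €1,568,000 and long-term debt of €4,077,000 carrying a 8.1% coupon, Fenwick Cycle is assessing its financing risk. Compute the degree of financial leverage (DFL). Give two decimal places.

Interest = €330,237.00.
DFL = EBIT ÷ (EBIT − I) = €1,568,000 ÷ (€1,568,000 − €330,237.00) = €1,568,000 ÷ €1,237,763.00 = 1.2668.

1.27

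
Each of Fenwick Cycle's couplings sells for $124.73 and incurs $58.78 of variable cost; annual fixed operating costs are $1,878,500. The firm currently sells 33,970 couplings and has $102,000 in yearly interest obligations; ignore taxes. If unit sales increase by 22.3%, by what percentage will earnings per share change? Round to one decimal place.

At 33,970 units, contribution = 33,970 × $65.95 = $2,240,321.50.
Subtracting fixed costs: EBIT = $2,240,321.50 − $1,878,500 = $361,821.50.
Interest = $102,000.00, so EBIT − I = $259,821.50.
Degree of combined leverage = contribution ÷ (EBIT − I) = $2,240,321.50 ÷ $259,821.50 = 8.6225.
%ΔEPS = DCL × %ΔSales = 8.6225 × +22.3% = +192.3%.

+192.3%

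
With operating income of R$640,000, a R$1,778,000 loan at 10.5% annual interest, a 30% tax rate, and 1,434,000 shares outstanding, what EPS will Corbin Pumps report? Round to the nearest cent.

Pre-tax income = R$640,000 − R$186,690.00 = R$453,310.00.
Net income = R$453,310.00 × (1 − 0.30) = R$317,317.00.
Per share: R$317,317.00 / 1,434,000 shares = R$0.22.

R$0.22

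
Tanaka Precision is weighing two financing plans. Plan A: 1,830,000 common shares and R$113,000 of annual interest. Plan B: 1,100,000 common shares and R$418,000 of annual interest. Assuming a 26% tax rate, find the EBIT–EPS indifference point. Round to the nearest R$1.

At indifference, (EBIT − 113,000)(1 − t)/1,830,000 = (EBIT − 418,000)(1 − t)/1,100,000.
The (1 − t) factor cancels: (EBIT − 113,000) × 1,100,000 = (EBIT − 418,000) × 1,830,000.
EBIT × (1,830,000 − 1,100,000) = 418,000 × 1,830,000 − 113,000 × 1,100,000 = 640,640,000,000, so EBIT = 640,640,000,000 ÷ 730,000 = 877,589.04.

R$877,589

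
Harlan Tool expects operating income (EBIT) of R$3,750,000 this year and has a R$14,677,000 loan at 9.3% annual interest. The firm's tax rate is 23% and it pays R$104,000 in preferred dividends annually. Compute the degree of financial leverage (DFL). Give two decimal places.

Annual interest charges come to R$1,364,961.00.
Preferred dividends grossed up pre-tax: R$104,000 / (1 − 0.23) = R$135,064.94.
DFL = EBIT ÷ [EBIT − I − D_p/(1−t)] = R$3,750,000 ÷ [R$3,750,000 − R$1,364,961.00 − R$135,064.94] = R$3,750,000 ÷ R$2,249,974.06 = 1.6667.

1.67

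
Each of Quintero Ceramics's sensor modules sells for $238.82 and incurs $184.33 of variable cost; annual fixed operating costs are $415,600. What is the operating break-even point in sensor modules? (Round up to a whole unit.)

Unit CM = price − variable cost = $238.82 − $184.33 = $54.49.
Break-even volume = fixed costs ÷ CM per unit = $415,600 ÷ $54.49 = 7,627.09, so 7,628 sensor modules.

7,628 sensor modules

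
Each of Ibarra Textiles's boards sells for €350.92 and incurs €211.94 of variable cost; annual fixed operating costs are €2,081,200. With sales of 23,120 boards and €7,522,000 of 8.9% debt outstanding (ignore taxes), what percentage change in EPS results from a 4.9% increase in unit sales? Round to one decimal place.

Total contribution margin = 23,120 × €138.98 = €3,213,217.60.
Operating income = contribution − fixed costs = €3,213,217.60 − €2,081,200 = €1,132,017.60.
Interest = €669,458.00, so EBIT − I = €462,559.60.
DCL = total CM / (EBIT − I) = €3,213,217.60 / €462,559.60 = 6.9466.
EPS therefore changes by 6.9466 × (+4.9%) = +34.0%.

+34.0%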